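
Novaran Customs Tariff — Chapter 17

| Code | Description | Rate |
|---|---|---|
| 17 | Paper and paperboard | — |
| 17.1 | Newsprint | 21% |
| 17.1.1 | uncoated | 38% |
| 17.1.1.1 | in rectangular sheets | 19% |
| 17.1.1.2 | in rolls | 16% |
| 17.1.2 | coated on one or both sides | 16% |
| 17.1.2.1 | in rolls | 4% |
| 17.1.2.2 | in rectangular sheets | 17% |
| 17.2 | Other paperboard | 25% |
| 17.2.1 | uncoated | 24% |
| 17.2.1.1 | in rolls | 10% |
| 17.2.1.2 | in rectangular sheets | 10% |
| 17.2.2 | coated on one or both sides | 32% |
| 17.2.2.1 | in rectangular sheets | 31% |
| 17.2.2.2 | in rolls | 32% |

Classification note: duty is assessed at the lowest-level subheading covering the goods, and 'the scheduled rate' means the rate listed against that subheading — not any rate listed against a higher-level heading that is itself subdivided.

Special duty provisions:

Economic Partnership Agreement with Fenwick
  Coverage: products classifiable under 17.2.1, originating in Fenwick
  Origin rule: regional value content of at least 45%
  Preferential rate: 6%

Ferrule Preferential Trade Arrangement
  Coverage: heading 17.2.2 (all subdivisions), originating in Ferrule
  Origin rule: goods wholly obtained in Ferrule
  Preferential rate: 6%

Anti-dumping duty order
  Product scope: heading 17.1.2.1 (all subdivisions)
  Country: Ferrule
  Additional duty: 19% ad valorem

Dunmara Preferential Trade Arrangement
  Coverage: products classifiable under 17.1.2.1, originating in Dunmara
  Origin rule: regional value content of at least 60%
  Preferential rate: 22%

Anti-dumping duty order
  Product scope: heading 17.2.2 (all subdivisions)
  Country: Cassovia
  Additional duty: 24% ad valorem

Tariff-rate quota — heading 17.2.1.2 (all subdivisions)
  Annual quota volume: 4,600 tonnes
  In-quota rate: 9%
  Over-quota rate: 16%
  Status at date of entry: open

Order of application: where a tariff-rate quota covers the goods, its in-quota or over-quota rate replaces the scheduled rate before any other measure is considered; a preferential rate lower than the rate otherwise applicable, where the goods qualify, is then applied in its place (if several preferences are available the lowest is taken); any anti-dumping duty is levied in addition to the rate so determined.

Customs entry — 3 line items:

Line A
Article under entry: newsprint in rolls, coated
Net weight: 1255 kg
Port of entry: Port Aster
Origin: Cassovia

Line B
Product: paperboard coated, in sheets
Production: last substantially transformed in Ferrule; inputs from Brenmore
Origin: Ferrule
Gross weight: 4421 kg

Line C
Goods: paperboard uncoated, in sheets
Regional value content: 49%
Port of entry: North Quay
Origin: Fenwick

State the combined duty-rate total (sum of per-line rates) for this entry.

Line A: newsprint → 17.1; coated → 17.1.2; in rolls → 17.1.2.1. Scheduled 4%. No special measure applies. → 4%.
Line B: paperboard → 17.2; coated → 17.2.2; in sheets → 17.2.2.1. Scheduled 31%. Ferrule agreement on 17.2.2: not wholly obtained. → 31%.
Line C: paperboard → 17.2; uncoated → 17.2.1; in sheets → 17.2.1.2. Scheduled 10%. quota on 17.2.1.2 open → in-quota 9%; Fenwick agreement on 17.2.1: RVC ≥ 45% → 6% available; preferential 6%. → 6%.
Sum: 4% + 31% + 6% = 41%.

41%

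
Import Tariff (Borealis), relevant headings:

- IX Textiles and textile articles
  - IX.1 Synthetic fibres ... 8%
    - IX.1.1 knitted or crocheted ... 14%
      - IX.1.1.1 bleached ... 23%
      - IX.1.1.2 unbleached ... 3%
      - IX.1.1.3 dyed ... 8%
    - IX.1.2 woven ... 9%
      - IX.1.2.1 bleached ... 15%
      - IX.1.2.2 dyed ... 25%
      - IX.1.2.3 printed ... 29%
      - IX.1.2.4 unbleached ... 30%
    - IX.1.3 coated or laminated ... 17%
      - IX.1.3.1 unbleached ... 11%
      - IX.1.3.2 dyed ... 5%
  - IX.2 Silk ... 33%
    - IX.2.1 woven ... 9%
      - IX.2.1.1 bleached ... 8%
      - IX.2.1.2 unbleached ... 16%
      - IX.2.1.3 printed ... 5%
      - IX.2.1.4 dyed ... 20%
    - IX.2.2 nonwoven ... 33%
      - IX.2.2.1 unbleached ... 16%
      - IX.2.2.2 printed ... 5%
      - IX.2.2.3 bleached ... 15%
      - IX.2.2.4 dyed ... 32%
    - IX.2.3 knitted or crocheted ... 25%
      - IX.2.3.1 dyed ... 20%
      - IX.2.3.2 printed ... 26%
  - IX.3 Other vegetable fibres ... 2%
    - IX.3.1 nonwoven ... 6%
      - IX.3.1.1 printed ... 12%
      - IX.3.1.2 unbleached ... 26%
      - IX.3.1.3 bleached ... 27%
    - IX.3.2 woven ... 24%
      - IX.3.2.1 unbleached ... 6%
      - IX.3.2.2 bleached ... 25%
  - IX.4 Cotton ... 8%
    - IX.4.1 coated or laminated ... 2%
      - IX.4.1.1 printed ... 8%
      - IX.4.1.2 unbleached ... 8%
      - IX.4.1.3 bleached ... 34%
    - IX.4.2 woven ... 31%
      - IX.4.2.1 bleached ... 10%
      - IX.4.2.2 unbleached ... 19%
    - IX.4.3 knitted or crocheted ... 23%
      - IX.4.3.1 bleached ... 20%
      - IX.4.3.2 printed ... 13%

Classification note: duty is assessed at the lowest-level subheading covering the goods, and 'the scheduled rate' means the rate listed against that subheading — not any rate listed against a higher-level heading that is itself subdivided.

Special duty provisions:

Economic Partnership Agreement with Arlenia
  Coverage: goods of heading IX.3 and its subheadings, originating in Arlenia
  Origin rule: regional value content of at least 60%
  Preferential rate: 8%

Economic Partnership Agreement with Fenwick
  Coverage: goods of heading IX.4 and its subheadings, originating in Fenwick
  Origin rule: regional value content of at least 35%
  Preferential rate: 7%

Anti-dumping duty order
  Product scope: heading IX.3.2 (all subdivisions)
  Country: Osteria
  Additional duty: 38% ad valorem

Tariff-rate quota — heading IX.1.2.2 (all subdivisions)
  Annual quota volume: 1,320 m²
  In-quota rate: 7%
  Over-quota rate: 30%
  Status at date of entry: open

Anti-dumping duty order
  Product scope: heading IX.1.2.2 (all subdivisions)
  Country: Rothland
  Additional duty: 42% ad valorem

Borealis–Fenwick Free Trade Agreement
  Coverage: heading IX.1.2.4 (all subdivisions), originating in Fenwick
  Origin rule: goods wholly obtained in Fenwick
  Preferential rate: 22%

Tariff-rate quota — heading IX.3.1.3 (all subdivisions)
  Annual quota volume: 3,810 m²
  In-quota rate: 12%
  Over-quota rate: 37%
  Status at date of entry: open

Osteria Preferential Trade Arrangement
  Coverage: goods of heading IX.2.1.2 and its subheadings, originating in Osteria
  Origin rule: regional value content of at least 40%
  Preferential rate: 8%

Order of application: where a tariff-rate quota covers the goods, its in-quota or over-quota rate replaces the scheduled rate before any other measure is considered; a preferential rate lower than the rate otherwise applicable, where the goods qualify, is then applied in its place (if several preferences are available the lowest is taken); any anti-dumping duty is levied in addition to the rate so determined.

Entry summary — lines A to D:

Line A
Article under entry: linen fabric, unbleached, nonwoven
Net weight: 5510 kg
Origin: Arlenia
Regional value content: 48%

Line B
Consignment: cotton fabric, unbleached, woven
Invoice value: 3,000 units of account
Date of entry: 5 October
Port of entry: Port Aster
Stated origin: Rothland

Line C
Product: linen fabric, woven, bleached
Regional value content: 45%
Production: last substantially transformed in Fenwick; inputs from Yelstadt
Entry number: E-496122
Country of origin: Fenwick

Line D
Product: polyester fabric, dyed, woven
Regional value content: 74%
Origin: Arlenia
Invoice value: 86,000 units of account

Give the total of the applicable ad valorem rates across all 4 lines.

77%

Line A: linen → IX.3; nonwoven → IX.3.1; unbleached → IX.3.1.2. Scheduled 26%. Arlenia agreement on IX.3: RVC < 60%. → 26%.
Line B: cotton → IX.4; woven → IX.4.2; unbleached → IX.4.2.2. Scheduled 19%. No special measure applies. → 19%.
Line C: linen → IX.3; woven → IX.3.2; bleached → IX.3.2.2. Scheduled 25%. Fenwick agreement on IX.4: IX.3.2.2 not covered; Fenwick agreement on IX.1.2.4: IX.3.2.2 not covered. → 25%.
Line D: polyester → IX.1; woven → IX.1.2; dyed → IX.1.2.2. Scheduled 25%. quota on IX.1.2.2 open → in-quota 7%; Arlenia agreement on IX.3: IX.1.2.2 not covered. → 7%.
Sum: 26% + 19% + 25% + 7% = 77%.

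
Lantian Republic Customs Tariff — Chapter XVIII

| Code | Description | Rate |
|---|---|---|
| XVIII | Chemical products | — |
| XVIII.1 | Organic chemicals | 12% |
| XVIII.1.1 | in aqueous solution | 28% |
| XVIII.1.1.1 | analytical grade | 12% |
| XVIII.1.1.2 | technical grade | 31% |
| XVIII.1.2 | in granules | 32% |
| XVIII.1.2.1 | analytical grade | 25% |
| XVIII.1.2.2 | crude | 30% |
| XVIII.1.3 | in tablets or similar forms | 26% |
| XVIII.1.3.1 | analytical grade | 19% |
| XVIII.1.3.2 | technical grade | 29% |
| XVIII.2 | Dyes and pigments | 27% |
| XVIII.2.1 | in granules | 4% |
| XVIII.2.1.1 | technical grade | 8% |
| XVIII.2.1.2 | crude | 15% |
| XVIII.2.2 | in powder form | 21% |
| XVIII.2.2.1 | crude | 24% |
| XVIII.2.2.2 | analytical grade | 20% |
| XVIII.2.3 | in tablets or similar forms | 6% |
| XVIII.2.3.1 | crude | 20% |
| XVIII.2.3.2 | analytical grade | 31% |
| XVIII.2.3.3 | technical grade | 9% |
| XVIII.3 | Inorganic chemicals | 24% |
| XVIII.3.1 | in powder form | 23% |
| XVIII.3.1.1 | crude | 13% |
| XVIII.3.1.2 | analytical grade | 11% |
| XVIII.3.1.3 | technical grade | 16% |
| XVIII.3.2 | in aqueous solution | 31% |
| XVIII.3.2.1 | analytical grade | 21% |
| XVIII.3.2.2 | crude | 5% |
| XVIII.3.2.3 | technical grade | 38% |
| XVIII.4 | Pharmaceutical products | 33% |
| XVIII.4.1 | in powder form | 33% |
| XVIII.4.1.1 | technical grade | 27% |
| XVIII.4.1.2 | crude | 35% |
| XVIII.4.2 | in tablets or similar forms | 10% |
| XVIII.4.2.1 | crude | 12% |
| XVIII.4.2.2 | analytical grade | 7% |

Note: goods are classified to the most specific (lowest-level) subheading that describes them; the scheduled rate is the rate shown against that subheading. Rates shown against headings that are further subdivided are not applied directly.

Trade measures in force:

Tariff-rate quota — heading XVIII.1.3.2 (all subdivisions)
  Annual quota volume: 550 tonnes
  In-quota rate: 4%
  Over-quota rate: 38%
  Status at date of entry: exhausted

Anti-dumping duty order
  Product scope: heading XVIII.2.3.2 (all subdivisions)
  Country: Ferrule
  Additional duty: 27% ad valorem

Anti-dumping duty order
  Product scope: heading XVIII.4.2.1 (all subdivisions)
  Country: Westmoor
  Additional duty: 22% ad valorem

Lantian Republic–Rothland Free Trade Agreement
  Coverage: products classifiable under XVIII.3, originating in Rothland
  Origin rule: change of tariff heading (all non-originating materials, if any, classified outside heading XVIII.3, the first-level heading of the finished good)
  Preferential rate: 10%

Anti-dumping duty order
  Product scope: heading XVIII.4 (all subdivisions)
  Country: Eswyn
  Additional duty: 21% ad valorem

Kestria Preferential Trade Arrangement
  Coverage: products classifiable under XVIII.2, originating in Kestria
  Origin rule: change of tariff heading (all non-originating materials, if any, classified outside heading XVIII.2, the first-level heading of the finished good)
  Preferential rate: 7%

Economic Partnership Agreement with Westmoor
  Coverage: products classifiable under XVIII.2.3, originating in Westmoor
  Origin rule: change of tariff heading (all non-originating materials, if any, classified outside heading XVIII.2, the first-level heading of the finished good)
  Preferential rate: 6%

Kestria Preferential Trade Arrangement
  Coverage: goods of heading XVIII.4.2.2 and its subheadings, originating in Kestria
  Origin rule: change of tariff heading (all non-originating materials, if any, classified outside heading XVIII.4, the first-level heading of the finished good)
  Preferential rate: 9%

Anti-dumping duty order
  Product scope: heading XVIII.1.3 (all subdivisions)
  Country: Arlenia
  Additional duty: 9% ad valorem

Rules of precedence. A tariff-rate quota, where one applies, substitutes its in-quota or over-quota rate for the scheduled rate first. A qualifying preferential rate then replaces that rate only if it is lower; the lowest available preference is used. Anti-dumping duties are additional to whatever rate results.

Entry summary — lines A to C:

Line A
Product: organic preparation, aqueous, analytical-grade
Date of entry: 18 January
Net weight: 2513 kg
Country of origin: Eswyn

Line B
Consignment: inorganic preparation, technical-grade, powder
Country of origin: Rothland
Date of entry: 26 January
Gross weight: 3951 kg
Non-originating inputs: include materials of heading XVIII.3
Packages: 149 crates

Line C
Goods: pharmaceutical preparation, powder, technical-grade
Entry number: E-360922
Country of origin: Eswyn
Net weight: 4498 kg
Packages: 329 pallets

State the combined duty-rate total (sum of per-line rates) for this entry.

76%

Line A: organic → XVIII.1; aqueous → XVIII.1.1; analytical-grade → XVIII.1.1.1. Scheduled 12%. No special measure applies. → 12%.
Line B: inorganic → XVIII.3; powder → XVIII.3.1; technical-grade → XVIII.3.1.3. Scheduled 16%. Rothland agreement on XVIII.3: CTH not met. → 16%.
Line C: pharmaceutical → XVIII.4; powder → XVIII.4.1; technical-grade → XVIII.4.1.1. Scheduled 27%. anti-dumping (Eswyn, XVIII.4): +21%; total 27% + 21% = 48%. → 48%.
Sum: 12% + 16% + 48% = 76%.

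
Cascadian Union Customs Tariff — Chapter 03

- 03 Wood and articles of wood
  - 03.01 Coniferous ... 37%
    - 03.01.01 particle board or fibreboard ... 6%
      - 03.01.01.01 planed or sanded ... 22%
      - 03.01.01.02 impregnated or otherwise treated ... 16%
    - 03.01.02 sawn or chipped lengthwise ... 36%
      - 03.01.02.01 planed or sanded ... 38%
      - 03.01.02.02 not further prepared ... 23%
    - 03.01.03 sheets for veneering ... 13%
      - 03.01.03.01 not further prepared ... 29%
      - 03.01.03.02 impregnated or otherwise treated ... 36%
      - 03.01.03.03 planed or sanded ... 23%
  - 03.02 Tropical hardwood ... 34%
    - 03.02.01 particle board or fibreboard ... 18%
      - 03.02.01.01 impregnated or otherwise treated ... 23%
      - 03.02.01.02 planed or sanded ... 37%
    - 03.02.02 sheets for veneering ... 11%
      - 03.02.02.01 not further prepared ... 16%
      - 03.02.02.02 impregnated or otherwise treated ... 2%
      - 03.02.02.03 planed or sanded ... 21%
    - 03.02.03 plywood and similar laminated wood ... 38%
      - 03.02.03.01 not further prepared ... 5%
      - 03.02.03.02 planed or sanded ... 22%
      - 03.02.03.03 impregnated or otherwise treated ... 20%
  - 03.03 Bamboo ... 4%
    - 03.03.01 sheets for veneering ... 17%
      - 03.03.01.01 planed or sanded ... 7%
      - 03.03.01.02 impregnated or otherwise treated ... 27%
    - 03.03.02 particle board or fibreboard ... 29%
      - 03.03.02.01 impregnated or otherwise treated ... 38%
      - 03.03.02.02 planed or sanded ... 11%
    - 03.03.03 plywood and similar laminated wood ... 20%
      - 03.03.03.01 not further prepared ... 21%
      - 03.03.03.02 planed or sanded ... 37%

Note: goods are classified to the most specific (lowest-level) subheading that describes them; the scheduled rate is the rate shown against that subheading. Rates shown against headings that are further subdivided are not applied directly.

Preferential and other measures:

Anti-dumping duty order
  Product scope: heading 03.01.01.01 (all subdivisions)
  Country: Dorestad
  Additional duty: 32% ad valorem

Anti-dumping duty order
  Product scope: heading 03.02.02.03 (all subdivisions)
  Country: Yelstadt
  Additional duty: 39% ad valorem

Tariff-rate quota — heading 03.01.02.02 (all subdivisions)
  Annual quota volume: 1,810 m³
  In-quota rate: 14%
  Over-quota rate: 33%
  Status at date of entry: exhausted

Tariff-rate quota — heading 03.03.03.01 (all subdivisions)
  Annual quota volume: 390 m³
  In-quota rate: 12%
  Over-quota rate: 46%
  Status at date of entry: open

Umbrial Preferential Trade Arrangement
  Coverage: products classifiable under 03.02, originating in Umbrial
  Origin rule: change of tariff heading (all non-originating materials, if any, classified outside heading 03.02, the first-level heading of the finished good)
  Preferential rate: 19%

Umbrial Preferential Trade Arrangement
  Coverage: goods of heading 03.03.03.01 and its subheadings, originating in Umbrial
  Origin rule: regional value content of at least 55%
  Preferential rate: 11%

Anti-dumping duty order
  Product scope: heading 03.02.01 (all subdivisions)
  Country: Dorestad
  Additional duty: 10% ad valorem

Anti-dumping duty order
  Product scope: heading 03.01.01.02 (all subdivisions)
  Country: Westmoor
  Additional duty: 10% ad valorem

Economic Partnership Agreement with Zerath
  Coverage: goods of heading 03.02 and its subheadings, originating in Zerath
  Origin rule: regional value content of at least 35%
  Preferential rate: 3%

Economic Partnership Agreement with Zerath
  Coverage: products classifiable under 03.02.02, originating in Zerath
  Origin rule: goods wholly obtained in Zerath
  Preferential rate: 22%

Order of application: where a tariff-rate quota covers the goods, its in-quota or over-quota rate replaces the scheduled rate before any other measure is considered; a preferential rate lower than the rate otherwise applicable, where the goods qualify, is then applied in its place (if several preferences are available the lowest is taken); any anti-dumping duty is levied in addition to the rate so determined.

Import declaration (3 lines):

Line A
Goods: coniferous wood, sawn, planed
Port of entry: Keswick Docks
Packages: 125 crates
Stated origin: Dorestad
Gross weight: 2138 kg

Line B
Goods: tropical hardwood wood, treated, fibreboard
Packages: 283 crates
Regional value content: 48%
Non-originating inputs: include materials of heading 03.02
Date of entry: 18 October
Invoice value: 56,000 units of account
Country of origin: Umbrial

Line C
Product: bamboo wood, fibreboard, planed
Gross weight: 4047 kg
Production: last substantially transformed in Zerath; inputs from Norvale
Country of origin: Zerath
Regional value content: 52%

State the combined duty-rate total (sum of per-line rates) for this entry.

72%

Line A: coniferous → 03.01; sawn → 03.01.02; planed → 03.01.02.01. Scheduled 38%. No special measure applies. → 38%.
Line B: tropical hardwood → 03.02; fibreboard → 03.02.01; treated → 03.02.01.01. Scheduled 23%. Umbrial agreement on 03.02: CTH not met; Umbrial agreement on 03.03.03.01: 03.02.01.01 not covered. → 23%.
Line C: bamboo → 03.03; fibreboard → 03.03.02; planed → 03.03.02.02. Scheduled 11%. Zerath agreement on 03.02: 03.03.02.02 not covered; Zerath agreement on 03.02.02: 03.03.02.02 not covered. → 11%.
Sum: 38% + 23% + 11% = 72%.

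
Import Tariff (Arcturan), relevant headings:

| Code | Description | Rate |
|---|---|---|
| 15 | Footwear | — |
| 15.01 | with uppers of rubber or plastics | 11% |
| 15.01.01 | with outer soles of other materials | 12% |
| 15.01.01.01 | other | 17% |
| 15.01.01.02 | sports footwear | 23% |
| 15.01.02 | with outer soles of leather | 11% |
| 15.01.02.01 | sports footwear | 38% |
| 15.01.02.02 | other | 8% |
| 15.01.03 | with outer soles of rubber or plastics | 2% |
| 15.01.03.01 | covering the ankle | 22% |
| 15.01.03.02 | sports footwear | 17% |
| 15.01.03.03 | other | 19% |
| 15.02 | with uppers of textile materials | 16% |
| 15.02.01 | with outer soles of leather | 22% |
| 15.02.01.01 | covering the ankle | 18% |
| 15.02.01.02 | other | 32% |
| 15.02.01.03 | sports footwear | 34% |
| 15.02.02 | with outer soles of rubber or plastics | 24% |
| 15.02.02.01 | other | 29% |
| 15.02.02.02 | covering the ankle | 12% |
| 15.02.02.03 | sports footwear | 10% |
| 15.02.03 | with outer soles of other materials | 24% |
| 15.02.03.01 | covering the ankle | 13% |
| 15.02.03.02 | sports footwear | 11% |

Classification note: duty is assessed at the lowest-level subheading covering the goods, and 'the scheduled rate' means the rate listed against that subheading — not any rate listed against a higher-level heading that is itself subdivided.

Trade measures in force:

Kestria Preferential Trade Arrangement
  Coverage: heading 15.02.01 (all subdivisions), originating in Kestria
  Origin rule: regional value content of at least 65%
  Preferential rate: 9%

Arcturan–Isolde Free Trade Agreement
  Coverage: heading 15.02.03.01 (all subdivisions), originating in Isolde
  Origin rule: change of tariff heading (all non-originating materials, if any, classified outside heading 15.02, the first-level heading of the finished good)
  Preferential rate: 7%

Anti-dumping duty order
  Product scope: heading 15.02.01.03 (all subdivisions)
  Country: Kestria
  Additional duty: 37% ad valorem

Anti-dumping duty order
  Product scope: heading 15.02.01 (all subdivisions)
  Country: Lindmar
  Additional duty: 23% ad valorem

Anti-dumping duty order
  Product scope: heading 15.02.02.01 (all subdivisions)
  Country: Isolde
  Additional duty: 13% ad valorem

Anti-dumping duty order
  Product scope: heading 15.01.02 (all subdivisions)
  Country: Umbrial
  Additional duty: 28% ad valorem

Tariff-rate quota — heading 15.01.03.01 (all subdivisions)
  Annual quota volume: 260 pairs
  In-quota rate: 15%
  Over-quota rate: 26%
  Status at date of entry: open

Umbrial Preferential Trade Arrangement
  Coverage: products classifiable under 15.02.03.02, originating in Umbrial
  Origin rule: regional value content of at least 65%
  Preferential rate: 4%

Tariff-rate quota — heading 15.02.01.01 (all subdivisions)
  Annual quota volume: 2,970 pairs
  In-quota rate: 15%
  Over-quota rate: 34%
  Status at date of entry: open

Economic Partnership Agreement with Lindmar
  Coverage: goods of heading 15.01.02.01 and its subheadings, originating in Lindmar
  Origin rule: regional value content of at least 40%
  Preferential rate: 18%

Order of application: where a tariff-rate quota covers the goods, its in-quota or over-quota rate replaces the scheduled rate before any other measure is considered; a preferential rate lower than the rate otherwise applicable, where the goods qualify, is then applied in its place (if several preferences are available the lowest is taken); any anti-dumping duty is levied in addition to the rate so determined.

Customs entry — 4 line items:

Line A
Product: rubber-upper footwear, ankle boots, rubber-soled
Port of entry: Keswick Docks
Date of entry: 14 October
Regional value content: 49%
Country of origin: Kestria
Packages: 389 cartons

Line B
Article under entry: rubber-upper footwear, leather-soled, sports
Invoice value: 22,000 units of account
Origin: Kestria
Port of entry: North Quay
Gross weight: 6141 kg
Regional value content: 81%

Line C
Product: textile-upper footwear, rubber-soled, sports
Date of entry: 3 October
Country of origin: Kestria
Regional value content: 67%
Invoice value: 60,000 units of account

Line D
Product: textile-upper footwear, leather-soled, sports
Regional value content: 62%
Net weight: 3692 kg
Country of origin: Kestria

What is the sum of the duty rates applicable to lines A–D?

Line A: rubber-upper → 15.01; rubber-soled → 15.01.03; ankle boots → 15.01.03.01. Scheduled 22%. quota on 15.01.03.01 open → in-quota 15%; Kestria agreement on 15.02.01: 15.01.03.01 not covered. → 15%.
Line B: rubber-upper → 15.01; leather-soled → 15.01.02; sports → 15.01.02.01. Scheduled 38%. Kestria agreement on 15.02.01: 15.01.02.01 not covered. → 38%.
Line C: textile-upper → 15.02; rubber-soled → 15.02.02; sports → 15.02.02.03. Scheduled 10%. Kestria agreement on 15.02.01: 15.02.02.03 not covered. → 10%.
Line D: textile-upper → 15.02; leather-soled → 15.02.01; sports → 15.02.01.03. Scheduled 34%. Kestria agreement on 15.02.01: RVC < 65%; anti-dumping (Kestria, 15.02.01.03): +37%; total 34% + 37% = 71%. → 71%.
Sum: 15% + 38% + 10% + 71% = 134%.

134%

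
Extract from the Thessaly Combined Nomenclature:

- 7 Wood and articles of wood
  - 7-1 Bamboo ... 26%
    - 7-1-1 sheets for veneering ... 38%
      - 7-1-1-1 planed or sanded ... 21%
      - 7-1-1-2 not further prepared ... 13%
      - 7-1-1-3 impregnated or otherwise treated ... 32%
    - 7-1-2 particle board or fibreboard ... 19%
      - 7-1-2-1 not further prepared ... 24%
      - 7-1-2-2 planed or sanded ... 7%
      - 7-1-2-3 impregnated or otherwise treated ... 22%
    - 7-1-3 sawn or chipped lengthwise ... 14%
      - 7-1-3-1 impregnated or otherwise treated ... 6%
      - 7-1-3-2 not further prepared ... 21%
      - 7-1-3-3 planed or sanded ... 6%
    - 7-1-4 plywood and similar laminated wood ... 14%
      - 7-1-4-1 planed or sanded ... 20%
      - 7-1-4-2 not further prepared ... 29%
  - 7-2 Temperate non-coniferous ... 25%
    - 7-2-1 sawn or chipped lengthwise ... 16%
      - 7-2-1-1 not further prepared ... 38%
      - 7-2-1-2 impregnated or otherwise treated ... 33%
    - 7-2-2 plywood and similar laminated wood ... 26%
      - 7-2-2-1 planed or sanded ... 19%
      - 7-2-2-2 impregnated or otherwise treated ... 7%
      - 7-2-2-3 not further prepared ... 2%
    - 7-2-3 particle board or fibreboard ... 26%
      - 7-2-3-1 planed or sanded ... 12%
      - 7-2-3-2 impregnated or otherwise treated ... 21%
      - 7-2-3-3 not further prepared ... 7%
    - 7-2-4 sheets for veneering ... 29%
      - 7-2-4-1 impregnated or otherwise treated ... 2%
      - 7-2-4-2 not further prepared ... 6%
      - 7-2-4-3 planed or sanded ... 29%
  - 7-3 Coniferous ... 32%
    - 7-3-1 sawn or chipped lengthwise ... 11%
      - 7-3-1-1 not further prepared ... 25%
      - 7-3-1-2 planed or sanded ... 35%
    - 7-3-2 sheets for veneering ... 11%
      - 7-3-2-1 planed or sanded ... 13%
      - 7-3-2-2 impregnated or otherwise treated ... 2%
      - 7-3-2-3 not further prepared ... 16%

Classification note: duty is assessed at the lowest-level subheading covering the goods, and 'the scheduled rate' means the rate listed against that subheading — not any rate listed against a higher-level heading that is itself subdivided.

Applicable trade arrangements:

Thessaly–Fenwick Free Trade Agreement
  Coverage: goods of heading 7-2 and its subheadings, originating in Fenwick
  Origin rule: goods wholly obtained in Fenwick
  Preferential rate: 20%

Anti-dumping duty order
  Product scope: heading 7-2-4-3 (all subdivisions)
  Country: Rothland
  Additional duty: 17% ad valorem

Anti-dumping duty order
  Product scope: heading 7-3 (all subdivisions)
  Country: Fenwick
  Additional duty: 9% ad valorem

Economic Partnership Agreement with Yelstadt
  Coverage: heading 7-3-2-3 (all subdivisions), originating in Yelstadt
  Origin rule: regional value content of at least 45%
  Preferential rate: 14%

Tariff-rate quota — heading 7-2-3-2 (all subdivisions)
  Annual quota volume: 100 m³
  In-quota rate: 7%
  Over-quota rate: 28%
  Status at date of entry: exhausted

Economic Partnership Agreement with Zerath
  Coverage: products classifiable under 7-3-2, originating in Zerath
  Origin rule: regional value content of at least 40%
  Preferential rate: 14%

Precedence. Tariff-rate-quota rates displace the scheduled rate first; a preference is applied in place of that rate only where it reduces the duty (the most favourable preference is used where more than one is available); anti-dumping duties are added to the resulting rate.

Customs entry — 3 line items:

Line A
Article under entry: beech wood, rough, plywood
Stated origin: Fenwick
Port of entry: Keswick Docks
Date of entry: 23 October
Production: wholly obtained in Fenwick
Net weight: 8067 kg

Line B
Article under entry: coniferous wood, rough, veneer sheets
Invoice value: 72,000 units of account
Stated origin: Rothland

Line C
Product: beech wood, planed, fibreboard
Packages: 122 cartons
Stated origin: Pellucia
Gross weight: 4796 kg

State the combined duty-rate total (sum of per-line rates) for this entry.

30%

Line A: beech → 7-2; plywood → 7-2-2; rough → 7-2-2-3. Scheduled 2%. Fenwick agreement on 7-2: wholly obtained → 20% available; preference 20% not lower than 2% → no reduction. → 2%.
Line B: coniferous → 7-3; veneer sheets → 7-3-2; rough → 7-3-2-3. Scheduled 16%. No special measure applies. → 16%.
Line C: beech → 7-2; fibreboard → 7-2-3; planed → 7-2-3-1. Scheduled 12%. No special measure applies. → 12%.
Sum: 2% + 16% + 12% = 30%.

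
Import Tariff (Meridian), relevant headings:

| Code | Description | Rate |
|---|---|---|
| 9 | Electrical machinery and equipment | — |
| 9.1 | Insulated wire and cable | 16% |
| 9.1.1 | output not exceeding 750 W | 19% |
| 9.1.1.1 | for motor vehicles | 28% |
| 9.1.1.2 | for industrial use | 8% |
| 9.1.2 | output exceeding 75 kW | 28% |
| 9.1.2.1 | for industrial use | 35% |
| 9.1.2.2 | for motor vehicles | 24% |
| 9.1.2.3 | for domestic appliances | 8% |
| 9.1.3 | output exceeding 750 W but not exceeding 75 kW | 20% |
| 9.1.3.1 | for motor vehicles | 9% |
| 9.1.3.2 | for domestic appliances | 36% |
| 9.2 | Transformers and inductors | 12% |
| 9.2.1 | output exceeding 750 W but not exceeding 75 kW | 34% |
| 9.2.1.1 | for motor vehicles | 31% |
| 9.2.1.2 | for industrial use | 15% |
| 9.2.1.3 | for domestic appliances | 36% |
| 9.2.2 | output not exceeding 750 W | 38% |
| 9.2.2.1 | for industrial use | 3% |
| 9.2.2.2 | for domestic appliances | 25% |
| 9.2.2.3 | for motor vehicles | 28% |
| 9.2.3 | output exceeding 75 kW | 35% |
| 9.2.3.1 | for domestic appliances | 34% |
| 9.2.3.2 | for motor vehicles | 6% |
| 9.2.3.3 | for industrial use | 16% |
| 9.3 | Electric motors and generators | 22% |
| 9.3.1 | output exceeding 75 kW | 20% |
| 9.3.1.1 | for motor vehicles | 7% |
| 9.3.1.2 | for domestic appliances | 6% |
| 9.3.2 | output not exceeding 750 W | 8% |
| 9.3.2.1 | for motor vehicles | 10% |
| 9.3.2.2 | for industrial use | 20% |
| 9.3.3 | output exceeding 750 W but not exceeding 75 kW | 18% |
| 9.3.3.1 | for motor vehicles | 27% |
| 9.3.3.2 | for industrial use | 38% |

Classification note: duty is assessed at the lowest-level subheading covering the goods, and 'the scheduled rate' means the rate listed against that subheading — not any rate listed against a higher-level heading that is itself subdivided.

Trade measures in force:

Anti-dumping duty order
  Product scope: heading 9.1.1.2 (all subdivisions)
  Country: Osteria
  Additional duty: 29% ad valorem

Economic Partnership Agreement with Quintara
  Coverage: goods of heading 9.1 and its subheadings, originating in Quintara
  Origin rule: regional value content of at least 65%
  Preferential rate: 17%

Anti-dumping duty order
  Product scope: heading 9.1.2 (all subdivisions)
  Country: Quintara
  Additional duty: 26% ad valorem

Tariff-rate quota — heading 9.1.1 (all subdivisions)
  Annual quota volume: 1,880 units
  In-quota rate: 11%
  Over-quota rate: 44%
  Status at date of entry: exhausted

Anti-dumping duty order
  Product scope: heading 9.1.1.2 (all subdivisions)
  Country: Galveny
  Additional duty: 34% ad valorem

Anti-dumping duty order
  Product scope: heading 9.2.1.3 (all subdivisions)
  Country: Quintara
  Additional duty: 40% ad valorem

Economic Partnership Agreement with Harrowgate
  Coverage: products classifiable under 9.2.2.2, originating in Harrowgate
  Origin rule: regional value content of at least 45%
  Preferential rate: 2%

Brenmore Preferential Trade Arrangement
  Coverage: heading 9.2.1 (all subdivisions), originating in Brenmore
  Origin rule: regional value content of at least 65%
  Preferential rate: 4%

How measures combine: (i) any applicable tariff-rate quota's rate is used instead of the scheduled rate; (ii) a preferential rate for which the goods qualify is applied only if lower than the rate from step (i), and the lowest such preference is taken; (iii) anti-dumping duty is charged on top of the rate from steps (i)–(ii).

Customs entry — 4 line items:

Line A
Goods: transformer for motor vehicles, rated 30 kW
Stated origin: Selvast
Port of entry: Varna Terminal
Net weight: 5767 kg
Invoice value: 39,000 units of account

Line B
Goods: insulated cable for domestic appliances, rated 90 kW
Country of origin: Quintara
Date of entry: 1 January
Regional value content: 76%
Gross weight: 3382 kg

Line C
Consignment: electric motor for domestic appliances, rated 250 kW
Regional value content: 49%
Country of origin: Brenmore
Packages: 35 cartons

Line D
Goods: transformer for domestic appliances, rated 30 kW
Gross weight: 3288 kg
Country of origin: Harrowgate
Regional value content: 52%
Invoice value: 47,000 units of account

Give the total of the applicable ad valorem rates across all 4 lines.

Line A: transformer → 9.2; rated 30 kW → 9.2.1; for motor vehicles → 9.2.1.1. Scheduled 31%. No special measure applies. → 31%.
Line B: insulated cable → 9.1; rated 90 kW → 9.1.2; for domestic appliances → 9.1.2.3. Scheduled 8%. Quintara agreement on 9.1: RVC ≥ 65% → 17% available; preference 17% not lower than 8% → no reduction; anti-dumping (Quintara, 9.1.2): +26%; total 8% + 26% = 34%. → 34%.
Line C: electric motor → 9.3; rated 250 kW → 9.3.1; for domestic appliances → 9.3.1.2. Scheduled 6%. Brenmore agreement on 9.2.1: 9.3.1.2 not covered. → 6%.
Line D: transformer → 9.2; rated 30 kW → 9.2.1; for domestic appliances → 9.2.1.3. Scheduled 36%. Harrowgate agreement on 9.2.2.2: 9.2.1.3 not covered. → 36%.
Sum: 31% + 34% + 6% + 36% = 107%.

107%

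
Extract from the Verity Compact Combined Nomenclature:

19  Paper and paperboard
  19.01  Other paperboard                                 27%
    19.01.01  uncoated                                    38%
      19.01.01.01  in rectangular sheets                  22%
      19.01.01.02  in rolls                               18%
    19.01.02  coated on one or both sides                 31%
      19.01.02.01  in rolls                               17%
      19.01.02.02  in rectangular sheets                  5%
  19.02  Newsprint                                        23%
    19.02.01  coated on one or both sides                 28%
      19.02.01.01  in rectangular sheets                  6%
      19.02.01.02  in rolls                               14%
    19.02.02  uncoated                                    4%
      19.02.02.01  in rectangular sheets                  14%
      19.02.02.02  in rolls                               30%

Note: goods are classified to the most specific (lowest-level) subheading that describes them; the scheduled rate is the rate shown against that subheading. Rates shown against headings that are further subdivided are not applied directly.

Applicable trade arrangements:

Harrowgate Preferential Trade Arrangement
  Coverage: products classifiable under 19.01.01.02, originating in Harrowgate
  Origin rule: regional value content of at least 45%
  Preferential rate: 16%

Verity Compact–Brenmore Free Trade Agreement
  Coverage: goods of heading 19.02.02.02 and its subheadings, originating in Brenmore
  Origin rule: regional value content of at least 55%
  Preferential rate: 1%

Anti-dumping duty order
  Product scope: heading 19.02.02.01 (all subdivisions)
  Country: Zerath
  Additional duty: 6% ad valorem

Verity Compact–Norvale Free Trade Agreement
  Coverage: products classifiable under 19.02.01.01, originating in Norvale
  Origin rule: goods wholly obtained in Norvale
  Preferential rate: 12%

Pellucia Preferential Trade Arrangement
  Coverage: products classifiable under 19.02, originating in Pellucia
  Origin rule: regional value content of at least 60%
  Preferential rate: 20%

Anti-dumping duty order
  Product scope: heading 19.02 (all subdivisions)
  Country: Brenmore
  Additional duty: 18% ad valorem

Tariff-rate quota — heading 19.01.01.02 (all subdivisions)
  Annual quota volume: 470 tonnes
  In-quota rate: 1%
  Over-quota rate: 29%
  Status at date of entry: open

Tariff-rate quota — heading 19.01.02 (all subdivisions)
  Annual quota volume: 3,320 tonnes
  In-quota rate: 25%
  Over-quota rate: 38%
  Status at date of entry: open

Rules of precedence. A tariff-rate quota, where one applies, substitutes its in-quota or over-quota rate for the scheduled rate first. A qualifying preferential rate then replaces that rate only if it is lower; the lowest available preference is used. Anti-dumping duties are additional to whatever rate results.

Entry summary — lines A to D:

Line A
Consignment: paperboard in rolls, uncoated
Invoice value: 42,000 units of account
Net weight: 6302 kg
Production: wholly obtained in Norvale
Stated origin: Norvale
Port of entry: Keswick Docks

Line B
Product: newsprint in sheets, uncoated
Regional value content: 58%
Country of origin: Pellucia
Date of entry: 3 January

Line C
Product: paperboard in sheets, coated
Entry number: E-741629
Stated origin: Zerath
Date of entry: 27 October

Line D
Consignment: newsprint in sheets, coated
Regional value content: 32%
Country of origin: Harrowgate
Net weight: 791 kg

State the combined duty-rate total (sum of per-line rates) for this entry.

Line A: paperboard → 19.01; uncoated → 19.01.01; in rolls → 19.01.01.02. Scheduled 18%. quota on 19.01.01.02 open → in-quota 1%; Norvale agreement on 19.02.01.01: 19.01.01.02 not covered. → 1%.
Line B: newsprint → 19.02; uncoated → 19.02.02; in sheets → 19.02.02.01. Scheduled 14%. Pellucia agreement on 19.02: RVC < 60%. → 14%.
Line C: paperboard → 19.01; coated → 19.01.02; in sheets → 19.01.02.02. Scheduled 5%. quota on 19.01.02 open → in-quota 25%. → 25%.
Line D: newsprint → 19.02; coated → 19.02.01; in sheets → 19.02.01.01. Scheduled 6%. Harrowgate agreement on 19.01.01.02: 19.02.01.01 not covered. → 6%.
Sum: 1% + 14% + 25% + 6% = 46%.

46%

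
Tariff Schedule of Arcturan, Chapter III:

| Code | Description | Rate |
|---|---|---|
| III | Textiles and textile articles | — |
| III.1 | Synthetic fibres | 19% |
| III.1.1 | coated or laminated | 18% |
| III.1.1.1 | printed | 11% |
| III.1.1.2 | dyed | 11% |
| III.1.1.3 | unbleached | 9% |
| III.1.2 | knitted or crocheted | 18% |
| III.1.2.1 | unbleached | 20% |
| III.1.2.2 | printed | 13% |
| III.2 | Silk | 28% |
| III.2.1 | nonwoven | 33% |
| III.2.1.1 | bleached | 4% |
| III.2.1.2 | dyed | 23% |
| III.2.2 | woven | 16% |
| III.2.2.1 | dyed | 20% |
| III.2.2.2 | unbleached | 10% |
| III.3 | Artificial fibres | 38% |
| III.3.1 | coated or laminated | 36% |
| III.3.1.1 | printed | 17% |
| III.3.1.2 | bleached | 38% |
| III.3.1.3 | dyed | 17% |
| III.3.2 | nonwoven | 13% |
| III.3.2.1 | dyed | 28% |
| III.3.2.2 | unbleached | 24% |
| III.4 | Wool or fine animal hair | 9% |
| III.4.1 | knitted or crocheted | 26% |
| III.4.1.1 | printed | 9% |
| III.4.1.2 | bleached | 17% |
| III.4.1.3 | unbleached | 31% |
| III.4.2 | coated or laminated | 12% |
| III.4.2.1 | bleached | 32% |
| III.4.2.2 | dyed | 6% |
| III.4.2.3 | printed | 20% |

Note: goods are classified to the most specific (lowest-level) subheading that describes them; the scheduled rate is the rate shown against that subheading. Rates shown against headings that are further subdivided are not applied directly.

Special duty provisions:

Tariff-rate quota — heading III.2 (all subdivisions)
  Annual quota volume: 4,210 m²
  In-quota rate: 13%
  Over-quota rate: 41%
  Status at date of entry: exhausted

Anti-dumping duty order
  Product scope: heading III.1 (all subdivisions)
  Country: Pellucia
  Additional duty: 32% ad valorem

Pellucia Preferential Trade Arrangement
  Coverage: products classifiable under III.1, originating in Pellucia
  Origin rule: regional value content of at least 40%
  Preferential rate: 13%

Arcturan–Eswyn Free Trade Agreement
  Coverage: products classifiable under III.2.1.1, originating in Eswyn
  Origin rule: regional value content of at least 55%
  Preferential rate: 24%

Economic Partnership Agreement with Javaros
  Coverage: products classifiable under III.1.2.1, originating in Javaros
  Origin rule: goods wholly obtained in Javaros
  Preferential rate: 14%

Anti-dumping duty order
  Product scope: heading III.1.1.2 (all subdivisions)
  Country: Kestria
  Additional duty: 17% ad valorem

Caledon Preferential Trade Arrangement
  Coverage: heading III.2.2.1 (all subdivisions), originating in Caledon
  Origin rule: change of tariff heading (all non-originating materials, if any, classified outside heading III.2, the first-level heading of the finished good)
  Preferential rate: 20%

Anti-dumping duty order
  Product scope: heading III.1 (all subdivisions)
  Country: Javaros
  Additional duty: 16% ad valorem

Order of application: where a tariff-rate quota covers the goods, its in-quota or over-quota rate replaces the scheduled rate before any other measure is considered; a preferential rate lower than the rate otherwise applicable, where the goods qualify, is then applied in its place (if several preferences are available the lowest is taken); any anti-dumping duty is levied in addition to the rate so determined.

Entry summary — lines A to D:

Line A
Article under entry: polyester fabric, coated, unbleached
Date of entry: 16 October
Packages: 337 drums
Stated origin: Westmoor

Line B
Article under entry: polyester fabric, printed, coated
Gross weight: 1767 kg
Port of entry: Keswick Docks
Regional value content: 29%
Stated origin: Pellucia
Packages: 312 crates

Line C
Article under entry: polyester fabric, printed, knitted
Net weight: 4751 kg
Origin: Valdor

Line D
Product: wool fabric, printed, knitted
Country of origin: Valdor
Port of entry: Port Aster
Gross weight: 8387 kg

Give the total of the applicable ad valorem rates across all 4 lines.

Line A: polyester → III.1; coated → III.1.1; unbleached → III.1.1.3. Scheduled 9%. No special measure applies. → 9%.
Line B: polyester → III.1; coated → III.1.1; printed → III.1.1.1. Scheduled 11%. Pellucia agreement on III.1: RVC < 40%; anti-dumping (Pellucia, III.1): +32%; total 11% + 32% = 43%. → 43%.
Line C: polyester → III.1; knitted → III.1.2; printed → III.1.2.2. Scheduled 13%. No special measure applies. → 13%.
Line D: wool → III.4; knitted → III.4.1; printed → III.4.1.1. Scheduled 9%. No special measure applies. → 9%.
Sum: 9% + 43% + 13% + 9% = 74%.

74%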